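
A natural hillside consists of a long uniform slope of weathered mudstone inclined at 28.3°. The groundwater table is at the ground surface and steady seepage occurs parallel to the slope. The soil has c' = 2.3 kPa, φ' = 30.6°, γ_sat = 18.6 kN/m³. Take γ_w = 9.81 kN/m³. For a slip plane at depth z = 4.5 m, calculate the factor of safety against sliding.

With seepage parallel to the slope and the water table at the surface, the effective normal stress on the slip plane uses the buoyant unit weight γ' = γ_sat − γ_w while the driving shear stress uses γ_sat:
FS = [c' + γ' z cos²β tanφ'] / [γ_sat z sinβ cosβ]
γ' = 18.6 − 9.81 = 8.79 kN/m³
Numerator = 2.3 + 8.79·4.5·cos²28.3°·tan30.6° = 2.3 + 8.79·4.5·0.7752·0.5914 = 20.435 kPa
Denominator = 18.6·4.5·sin28.3°·cos28.3° = 18.6·4.5·0.4741·0.8805 = 34.938 kPa
FS = 20.435 / 34.938 = 0.585

FS = 0.58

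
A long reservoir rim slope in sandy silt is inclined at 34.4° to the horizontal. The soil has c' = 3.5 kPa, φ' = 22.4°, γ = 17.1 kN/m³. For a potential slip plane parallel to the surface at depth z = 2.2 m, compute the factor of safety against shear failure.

FS = 0.80

For an infinite slope with a slip plane parallel to the surface (no pore pressure): FS = [c' + γz cos²β tanφ'] / [γz sinβ cosβ].
γz = 17.1·2.2 = 37.62 kN/m²
Numerator = 3.5 + 37.62·cos²34.4°·tan22.4° = 3.5 + 37.62·0.6808·0.4122 = 14.057 kPa
Denominator = 37.62·sin34.4°·cos34.4° = 37.62·0.5650·0.8251 = 17.537 kPa
FS = 14.057 / 17.537 = 0.802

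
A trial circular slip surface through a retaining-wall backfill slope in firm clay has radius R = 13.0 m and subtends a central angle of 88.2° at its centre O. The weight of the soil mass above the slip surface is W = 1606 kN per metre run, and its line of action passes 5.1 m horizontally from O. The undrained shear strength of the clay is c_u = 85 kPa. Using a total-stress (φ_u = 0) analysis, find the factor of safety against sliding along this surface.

Taking moments about the centre O, the resisting moment is provided by the undrained shear strength acting along the arc:
Arc length L_a = R·θ = 13.0·(88.2°·π/180) = 13.0·1.5394 = 20.01 m
M_R = c_u·L_a·R = 85·20.01·13.0 = 22113.2 kN·m/m
M_D = W·d = 1606·5.1 = 8190.6 kN·m/m
FS = M_R / M_D = 22113.2 / 8190.6 = 2.700

FS = 2.70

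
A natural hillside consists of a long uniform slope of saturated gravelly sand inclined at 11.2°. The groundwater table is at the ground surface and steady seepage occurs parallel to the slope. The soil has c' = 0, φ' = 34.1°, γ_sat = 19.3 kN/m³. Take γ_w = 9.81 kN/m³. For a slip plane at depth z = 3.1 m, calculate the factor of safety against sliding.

FS = 1.68

With seepage parallel to the slope and the water table at the surface, the effective normal stress on the slip plane uses the buoyant unit weight γ' = γ_sat − γ_w while the driving shear stress uses γ_sat:
FS = [c' + γ' z cos²β tanφ'] / [γ_sat z sinβ cosβ]
(For c' = 0 this reduces to FS = (γ'/γ_sat)·tanφ'/tanβ.)
γ' = 19.3 − 9.81 = 9.49 kN/m³
Numerator = 0.0 + 9.49·3.1·cos²11.2°·tan34.1° = 0.0 + 9.49·3.1·0.9623·0.6771 = 19.167 kPa
Denominator = 19.3·3.1·sin11.2°·cos11.2° = 19.3·3.1·0.1942·0.9810 = 11.400 kPa
FS = 19.167 / 11.400 = 1.681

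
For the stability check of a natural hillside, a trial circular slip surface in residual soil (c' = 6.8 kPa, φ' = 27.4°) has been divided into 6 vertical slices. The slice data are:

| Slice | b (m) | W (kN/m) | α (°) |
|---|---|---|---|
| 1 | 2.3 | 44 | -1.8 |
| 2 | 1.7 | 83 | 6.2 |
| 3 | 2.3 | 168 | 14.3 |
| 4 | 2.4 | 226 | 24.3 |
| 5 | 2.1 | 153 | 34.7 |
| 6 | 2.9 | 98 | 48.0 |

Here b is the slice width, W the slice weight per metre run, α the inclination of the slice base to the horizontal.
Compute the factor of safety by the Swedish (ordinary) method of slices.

FS = 1.54

Ordinary method of slices: FS = Σ[c'·Δl_i + (W_i cosα_i)·tanφ'] / Σ W_i sinα_i, with Δl_i = b_i / cosα_i.
Slice 1: Δl = 2.3/cos(-1.8°) = 2.301 m; N'_1 = 44·cos(-1.8°) = 44.0; c'Δl = 15.65; W sinα = -1.4
Slice 2: Δl = 1.7/cos6.2° = 1.710 m; N'_2 = 83·cos6.2° = 82.5; c'Δl = 11.63; W sinα = 9.0
Slice 3: Δl = 2.3/cos14.3° = 2.374 m; N'_3 = 168·cos14.3° = 162.8; c'Δl = 16.14; W sinα = 41.5
Slice 4: Δl = 2.4/cos24.3° = 2.633 m; N'_4 = 226·cos24.3° = 206.0; c'Δl = 17.91; W sinα = 93.0
Slice 5: Δl = 2.1/cos34.7° = 2.554 m; N'_5 = 153·cos34.7° = 125.8; c'Δl = 17.37; W sinα = 87.1
Slice 6: Δl = 2.9/cos48.0° = 4.334 m; N'_6 = 98·cos48.0° = 65.6; c'Δl = 29.47; W sinα = 72.8
Σc'Δl = 108.2 kN/m; ΣN' = 686.6 kN/m; ΣW sinα = 302.0 kN/m
Resisting = 108.2 + 686.6·tan27.4° = 108.2 + 355.9 = 464.1 kN/m
FS = 464.1 / 302.0 = 1.537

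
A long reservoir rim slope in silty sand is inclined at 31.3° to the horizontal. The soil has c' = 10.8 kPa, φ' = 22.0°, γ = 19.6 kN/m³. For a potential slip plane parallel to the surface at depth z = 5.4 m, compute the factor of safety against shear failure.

FS = 0.89

For an infinite slope with a slip plane parallel to the surface (no pore pressure): FS = [c' + γz cos²β tanφ'] / [γz sinβ cosβ].
γz = 19.6·5.4 = 105.84 kN/m²
Numerator = 10.8 + 105.84·cos²31.3°·tan22.0° = 10.8 + 105.84·0.7301·0.4040 = 42.021 kPa
Denominator = 105.84·sin31.3°·cos31.3° = 105.84·0.5195·0.8545 = 46.983 kPa
FS = 42.021 / 46.983 = 0.894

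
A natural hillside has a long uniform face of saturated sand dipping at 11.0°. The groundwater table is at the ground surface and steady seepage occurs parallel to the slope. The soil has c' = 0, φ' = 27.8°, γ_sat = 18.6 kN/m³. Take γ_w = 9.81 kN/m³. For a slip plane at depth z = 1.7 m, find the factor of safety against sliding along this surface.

FS = 1.28

With seepage parallel to the slope and the water table at the surface, the effective normal stress on the slip plane uses the buoyant unit weight γ' = γ_sat − γ_w while the driving shear stress uses γ_sat:
FS = [c' + γ' z cos²β tanφ'] / [γ_sat z sinβ cosβ]
(For c' = 0 this reduces to FS = (γ'/γ_sat)·tanφ'/tanβ.)
γ' = 18.6 − 9.81 = 8.79 kN/m³
Numerator = 0.0 + 8.79·1.7·cos²11.0°·tan27.8° = 0.0 + 8.79·1.7·0.9636·0.5272 = 7.592 kPa
Denominator = 18.6·1.7·sin11.0°·cos11.0° = 18.6·1.7·0.1908·0.9816 = 5.923 kPa
FS = 7.592 / 5.923 = 1.282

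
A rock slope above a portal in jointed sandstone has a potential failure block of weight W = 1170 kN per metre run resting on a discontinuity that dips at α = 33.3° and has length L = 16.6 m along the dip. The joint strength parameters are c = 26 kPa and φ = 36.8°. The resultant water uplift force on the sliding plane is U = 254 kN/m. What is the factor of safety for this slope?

Resolving the block weight along and normal to the plane and applying the Mohr–Coulomb strength on the joint:
N' = W cosα − U = 1170·cos33.3° − 254 = 723.9 kN/m
Driving force T = W sinα = 1170·sin33.3° = 642.4 kN/m
Resisting force R = c·L + N'·tanφ = 26·16.6 + 723.9·tan36.8° = 431.6 + 541.5 = 973.1 kN/m
FS = R / T = 973.1 / 642.4 = 1.515

FS = 1.51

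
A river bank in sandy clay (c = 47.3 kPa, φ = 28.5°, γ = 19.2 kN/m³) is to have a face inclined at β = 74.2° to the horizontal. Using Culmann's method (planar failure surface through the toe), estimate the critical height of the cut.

H_c = 27.63 m

Culmann's analysis gives the critical failure plane at α_cr = (β + φ)/2 = (74.2 + 28.5)/2 = 51.4°, and the critical height
H_c = (4c/γ) · sinβ cosφ / [1 − cos(β − φ)]
    = (4·47.3/19.2) · sin74.2°·cos28.5° / [1 − cos(45.7°)]
    = 9.854 · 0.9622·0.8788 / [1 − 0.6984]
    = 9.854 · 0.8456 / 0.3016
    = 27.63 m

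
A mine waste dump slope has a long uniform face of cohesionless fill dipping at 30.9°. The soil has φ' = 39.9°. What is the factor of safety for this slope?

FS = 1.40

For a dry cohesionless infinite slope the factor of safety is FS = tanφ' / tanβ.
FS = tan39.9° / tan30.9° = 0.8361 / 0.5985 = 1.397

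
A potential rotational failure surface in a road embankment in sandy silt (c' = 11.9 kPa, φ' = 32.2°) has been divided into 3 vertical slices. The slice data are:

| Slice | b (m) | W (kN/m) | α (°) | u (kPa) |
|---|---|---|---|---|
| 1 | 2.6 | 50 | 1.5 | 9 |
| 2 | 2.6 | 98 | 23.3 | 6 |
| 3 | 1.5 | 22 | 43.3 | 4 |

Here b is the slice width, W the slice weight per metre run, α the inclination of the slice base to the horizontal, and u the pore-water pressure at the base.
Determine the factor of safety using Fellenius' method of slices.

FS = 2.84

Ordinary method of slices: FS = Σ[c'·Δl_i + (W_i cosα_i − u_i·Δl_i)·tanφ'] / Σ W_i sinα_i, with Δl_i = b_i / cosα_i.
Slice 1: Δl = 2.6/cos1.5° = 2.601 m; N'_1 = 50·cos1.5° − 9·2.601 = 26.6; c'Δl = 30.95; W sinα = 1.3
Slice 2: Δl = 2.6/cos23.3° = 2.831 m; N'_2 = 98·cos23.3° − 6·2.831 = 73.0; c'Δl = 33.69; W sinα = 38.8
Slice 3: Δl = 1.5/cos43.3° = 2.061 m; N'_3 = 22·cos43.3° − 4·2.061 = 7.8; c'Δl = 24.53; W sinα = 15.1
Σc'Δl = 89.2 kN/m; ΣN' = 107.4 kN/m; ΣW sinα = 55.2 kN/m
Resisting = 89.2 + 107.4·tan32.2° = 89.2 + 67.6 = 156.8 kN/m
FS = 156.8 / 55.2 = 2.842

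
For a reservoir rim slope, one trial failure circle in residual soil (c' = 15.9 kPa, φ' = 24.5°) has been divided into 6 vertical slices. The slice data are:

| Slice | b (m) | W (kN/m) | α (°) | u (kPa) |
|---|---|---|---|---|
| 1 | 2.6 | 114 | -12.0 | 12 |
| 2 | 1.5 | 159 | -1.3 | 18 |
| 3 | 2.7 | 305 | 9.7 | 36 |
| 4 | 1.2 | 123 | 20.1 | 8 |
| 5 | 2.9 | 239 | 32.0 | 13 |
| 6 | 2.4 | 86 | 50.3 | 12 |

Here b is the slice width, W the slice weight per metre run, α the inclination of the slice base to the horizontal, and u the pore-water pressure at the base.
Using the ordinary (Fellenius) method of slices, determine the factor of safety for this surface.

FS = 2.15

Ordinary method of slices: FS = Σ[c'·Δl_i + (W_i cosα_i − u_i·Δl_i)·tanφ'] / Σ W_i sinα_i, with Δl_i = b_i / cosα_i.
Slice 1: Δl = 2.6/cos(-12.0°) = 2.658 m; N'_1 = 114·cos(-12.0°) − 12·2.658 = 79.6; c'Δl = 42.26; W sinα = -23.7
Slice 2: Δl = 1.5/cos(-1.3°) = 1.500 m; N'_2 = 159·cos(-1.3°) − 18·1.500 = 132.0; c'Δl = 23.86; W sinα = -3.6
Slice 3: Δl = 2.7/cos9.7° = 2.739 m; N'_3 = 305·cos9.7° − 36·2.739 = 202.0; c'Δl = 43.55; W sinα = 51.4
Slice 4: Δl = 1.2/cos20.1° = 1.278 m; N'_4 = 123·cos20.1° − 8·1.278 = 105.3; c'Δl = 20.32; W sinα = 42.3
Slice 5: Δl = 2.9/cos32.0° = 3.420 m; N'_5 = 239·cos32.0° − 13·3.420 = 158.2; c'Δl = 54.37; W sinα = 126.7
Slice 6: Δl = 2.4/cos50.3° = 3.757 m; N'_6 = 86·cos50.3° − 12·3.757 = 9.8; c'Δl = 59.74; W sinα = 66.2
Σc'Δl = 244.1 kN/m; ΣN' = 687.0 kN/m; ΣW sinα = 259.2 kN/m
Resisting = 244.1 + 687.0·tan24.5° = 244.1 + 313.1 = 557.2 kN/m
FS = 557.2 / 259.2 = 2.150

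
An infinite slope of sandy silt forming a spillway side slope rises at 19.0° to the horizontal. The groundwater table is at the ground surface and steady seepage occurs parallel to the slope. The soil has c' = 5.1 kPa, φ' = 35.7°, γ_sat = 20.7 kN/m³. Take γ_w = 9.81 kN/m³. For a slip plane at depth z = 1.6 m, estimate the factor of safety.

With seepage parallel to the slope and the water table at the surface, the effective normal stress on the slip plane uses the buoyant unit weight γ' = γ_sat − γ_w while the driving shear stress uses γ_sat:
FS = [c' + γ' z cos²β tanφ'] / [γ_sat z sinβ cosβ]
γ' = 20.7 − 9.81 = 10.89 kN/m³
Numerator = 5.1 + 10.89·1.6·cos²19.0°·tan35.7° = 5.1 + 10.89·1.6·0.8940·0.7186 = 16.293 kPa
Denominator = 20.7·1.6·sin19.0°·cos19.0° = 20.7·1.6·0.3256·0.9455 = 10.195 kPa
FS = 16.293 / 10.195 = 1.598

FS = 1.60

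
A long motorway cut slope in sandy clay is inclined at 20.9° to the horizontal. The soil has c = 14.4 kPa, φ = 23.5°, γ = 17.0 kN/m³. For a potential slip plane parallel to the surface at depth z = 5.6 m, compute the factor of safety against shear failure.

For an infinite slope with a slip plane parallel to the surface (no pore pressure): FS = [c + γz cos²β tanφ] / [γz sinβ cosβ].
γz = 17.0·5.6 = 95.20 kN/m²
Numerator = 14.4 + 95.20·cos²20.9°·tan23.5° = 14.4 + 95.20·0.8727·0.4348 = 50.526 kPa
Denominator = 95.20·sin20.9°·cos20.9° = 95.20·0.3567·0.9342 = 31.727 kPa
FS = 50.526 / 31.727 = 1.593

FS = 1.59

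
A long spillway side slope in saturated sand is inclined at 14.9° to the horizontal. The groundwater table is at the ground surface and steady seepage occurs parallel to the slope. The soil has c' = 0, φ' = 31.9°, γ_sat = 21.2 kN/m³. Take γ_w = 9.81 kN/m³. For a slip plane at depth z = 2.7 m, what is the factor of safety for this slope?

With seepage parallel to the slope and the water table at the surface, the effective normal stress on the slip plane uses the buoyant unit weight γ' = γ_sat − γ_w while the driving shear stress uses γ_sat:
FS = [c' + γ' z cos²β tanφ'] / [γ_sat z sinβ cosβ]
(For c' = 0 this reduces to FS = (γ'/γ_sat)·tanφ'/tanβ.)
γ' = 21.2 − 9.81 = 11.39 kN/m³
Numerator = 0.0 + 11.39·2.7·cos²14.9°·tan31.9° = 0.0 + 11.39·2.7·0.9339·0.6224 = 17.876 kPa
Denominator = 21.2·2.7·sin14.9°·cos14.9° = 21.2·2.7·0.2571·0.9664 = 14.223 kPa
FS = 17.876 / 14.223 = 1.257

FS = 1.26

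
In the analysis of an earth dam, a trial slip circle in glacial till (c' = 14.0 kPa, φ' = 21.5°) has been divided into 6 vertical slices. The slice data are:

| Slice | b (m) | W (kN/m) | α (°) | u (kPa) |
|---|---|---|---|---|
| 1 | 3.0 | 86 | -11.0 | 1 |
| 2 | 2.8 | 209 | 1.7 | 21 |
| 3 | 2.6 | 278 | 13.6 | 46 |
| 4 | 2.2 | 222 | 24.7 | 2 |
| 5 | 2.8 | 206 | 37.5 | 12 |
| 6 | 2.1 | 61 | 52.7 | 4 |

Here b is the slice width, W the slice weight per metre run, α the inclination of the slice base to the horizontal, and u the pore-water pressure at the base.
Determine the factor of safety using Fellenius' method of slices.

Ordinary method of slices: FS = Σ[c'·Δl_i + (W_i cosα_i − u_i·Δl_i)·tanφ'] / Σ W_i sinα_i, with Δl_i = b_i / cosα_i.
Slice 1: Δl = 3.0/cos(-11.0°) = 3.056 m; N'_1 = 86·cos(-11.0°) − 1·3.056 = 81.4; c'Δl = 42.79; W sinα = -16.4
Slice 2: Δl = 2.8/cos1.7° = 2.801 m; N'_2 = 209·cos1.7° − 21·2.801 = 150.1; c'Δl = 39.22; W sinα = 6.2
Slice 3: Δl = 2.6/cos13.6° = 2.675 m; N'_3 = 278·cos13.6° − 46·2.675 = 147.2; c'Δl = 37.45; W sinα = 65.4
Slice 4: Δl = 2.2/cos24.7° = 2.422 m; N'_4 = 222·cos24.7° − 2·2.422 = 196.8; c'Δl = 33.90; W sinα = 92.8
Slice 5: Δl = 2.8/cos37.5° = 3.529 m; N'_5 = 206·cos37.5° − 12·3.529 = 121.1; c'Δl = 49.41; W sinα = 125.4
Slice 6: Δl = 2.1/cos52.7° = 3.465 m; N'_6 = 61·cos52.7° − 4·3.465 = 23.1; c'Δl = 48.52; W sinα = 48.5
Σc'Δl = 251.3 kN/m; ΣN' = 719.6 kN/m; ΣW sinα = 321.9 kN/m
Resisting = 251.3 + 719.6·tan21.5° = 251.3 + 283.5 = 534.8 kN/m
FS = 534.8 / 321.9 = 1.661

FS = 1.66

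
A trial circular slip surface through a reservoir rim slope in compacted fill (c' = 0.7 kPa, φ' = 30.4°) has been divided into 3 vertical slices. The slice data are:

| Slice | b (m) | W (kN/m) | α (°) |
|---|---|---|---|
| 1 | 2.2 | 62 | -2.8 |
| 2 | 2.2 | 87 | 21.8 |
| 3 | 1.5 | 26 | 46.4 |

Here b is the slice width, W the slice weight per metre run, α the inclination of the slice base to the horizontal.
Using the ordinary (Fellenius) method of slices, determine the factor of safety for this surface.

FS = 2.06

Ordinary method of slices: FS = Σ[c'·Δl_i + (W_i cosα_i)·tanφ'] / Σ W_i sinα_i, with Δl_i = b_i / cosα_i.
Slice 1: Δl = 2.2/cos(-2.8°) = 2.203 m; N'_1 = 62·cos(-2.8°) = 61.9; c'Δl = 1.54; W sinα = -3.0
Slice 2: Δl = 2.2/cos21.8° = 2.369 m; N'_2 = 87·cos21.8° = 80.8; c'Δl = 1.66; W sinα = 32.3
Slice 3: Δl = 1.5/cos46.4° = 2.175 m; N'_3 = 26·cos46.4° = 17.9; c'Δl = 1.52; W sinα = 18.8
Σc'Δl = 4.7 kN/m; ΣN' = 160.6 kN/m; ΣW sinα = 48.1 kN/m
Resisting = 4.7 + 160.6·tan30.4° = 4.7 + 94.2 = 99.0 kN/m
FS = 99.0 / 48.1 = 2.057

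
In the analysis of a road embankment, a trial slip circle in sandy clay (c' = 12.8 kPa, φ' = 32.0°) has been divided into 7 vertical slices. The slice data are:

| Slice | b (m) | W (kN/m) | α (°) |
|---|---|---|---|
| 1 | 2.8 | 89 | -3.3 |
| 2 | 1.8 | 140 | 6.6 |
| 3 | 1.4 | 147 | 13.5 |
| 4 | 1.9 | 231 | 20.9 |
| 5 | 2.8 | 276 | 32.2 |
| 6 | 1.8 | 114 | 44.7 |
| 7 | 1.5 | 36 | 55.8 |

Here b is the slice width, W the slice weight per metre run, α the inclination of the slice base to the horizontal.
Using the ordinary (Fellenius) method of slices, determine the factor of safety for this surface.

FS = 2.05

Ordinary method of slices: FS = Σ[c'·Δl_i + (W_i cosα_i)·tanφ'] / Σ W_i sinα_i, with Δl_i = b_i / cosα_i.
Slice 1: Δl = 2.8/cos(-3.3°) = 2.805 m; N'_1 = 89·cos(-3.3°) = 88.9; c'Δl = 35.90; W sinα = -5.1
Slice 2: Δl = 1.8/cos6.6° = 1.812 m; N'_2 = 140·cos6.6° = 139.1; c'Δl = 23.19; W sinα = 16.1
Slice 3: Δl = 1.4/cos13.5° = 1.440 m; N'_3 = 147·cos13.5° = 142.9; c'Δl = 18.43; W sinα = 34.3
Slice 4: Δl = 1.9/cos20.9° = 2.034 m; N'_4 = 231·cos20.9° = 215.8; c'Δl = 26.03; W sinα = 82.4
Slice 5: Δl = 2.8/cos32.2° = 3.309 m; N'_5 = 276·cos32.2° = 233.5; c'Δl = 42.35; W sinα = 147.1
Slice 6: Δl = 1.8/cos44.7° = 2.532 m; N'_6 = 114·cos44.7° = 81.0; c'Δl = 32.41; W sinα = 80.2
Slice 7: Δl = 1.5/cos55.8° = 2.669 m; N'_7 = 36·cos55.8° = 20.2; c'Δl = 34.16; W sinα = 29.8
Σc'Δl = 212.5 kN/m; ΣN' = 921.5 kN/m; ΣW sinα = 384.7 kN/m
Resisting = 212.5 + 921.5·tan32.0° = 212.5 + 575.8 = 788.3 kN/m
FS = 788.3 / 384.7 = 2.049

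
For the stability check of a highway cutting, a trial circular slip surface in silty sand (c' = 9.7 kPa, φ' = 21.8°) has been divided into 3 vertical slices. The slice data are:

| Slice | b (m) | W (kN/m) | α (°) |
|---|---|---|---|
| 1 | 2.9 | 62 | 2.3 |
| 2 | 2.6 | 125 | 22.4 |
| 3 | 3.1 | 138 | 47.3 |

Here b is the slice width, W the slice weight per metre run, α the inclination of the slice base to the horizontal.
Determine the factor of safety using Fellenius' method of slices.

FS = 1.37

Ordinary method of slices: FS = Σ[c'·Δl_i + (W_i cosα_i)·tanφ'] / Σ W_i sinα_i, with Δl_i = b_i / cosα_i.
Slice 1: Δl = 2.9/cos2.3° = 2.902 m; N'_1 = 62·cos2.3° = 62.0; c'Δl = 28.15; W sinα = 2.5
Slice 2: Δl = 2.6/cos22.4° = 2.812 m; N'_2 = 125·cos22.4° = 115.6; c'Δl = 27.28; W sinα = 47.6
Slice 3: Δl = 3.1/cos47.3° = 4.571 m; N'_3 = 138·cos47.3° = 93.6; c'Δl = 44.34; W sinα = 101.4
Σc'Δl = 99.8 kN/m; ΣN' = 271.1 kN/m; ΣW sinα = 151.5 kN/m
Resisting = 99.8 + 271.1·tan21.8° = 99.8 + 108.4 = 208.2 kN/m
FS = 208.2 / 151.5 = 1.374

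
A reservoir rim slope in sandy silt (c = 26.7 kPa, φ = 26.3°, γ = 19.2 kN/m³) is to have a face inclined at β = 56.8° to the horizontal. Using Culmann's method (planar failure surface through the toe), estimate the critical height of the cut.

H_c = 30.16 m

Culmann's analysis gives the critical failure plane at α_cr = (β + φ)/2 = (56.8 + 26.3)/2 = 41.5°, and the critical height
H_c = (4c/γ) · sinβ cosφ / [1 − cos(β − φ)]
    = (4·26.7/19.2) · sin56.8°·cos26.3° / [1 − cos(30.5°)]
    = 5.562 · 0.8368·0.8965 / [1 − 0.8616]
    = 5.562 · 0.7501 / 0.1384
    = 30.16 m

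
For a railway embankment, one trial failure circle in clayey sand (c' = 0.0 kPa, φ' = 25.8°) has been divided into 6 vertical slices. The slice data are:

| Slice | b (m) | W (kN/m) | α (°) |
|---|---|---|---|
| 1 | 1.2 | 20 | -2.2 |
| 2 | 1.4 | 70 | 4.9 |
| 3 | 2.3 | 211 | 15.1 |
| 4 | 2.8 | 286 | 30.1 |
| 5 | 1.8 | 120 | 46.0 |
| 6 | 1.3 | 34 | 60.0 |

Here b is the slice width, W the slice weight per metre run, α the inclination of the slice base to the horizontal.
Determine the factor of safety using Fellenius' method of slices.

Ordinary method of slices: FS = Σ[c'·Δl_i + (W_i cosα_i)·tanφ'] / Σ W_i sinα_i, with Δl_i = b_i / cosα_i.
Slice 1: Δl = 1.2/cos(-2.2°) = 1.201 m; N'_1 = 20·cos(-2.2°) = 20.0; c'Δl = 0.00; W sinα = -0.8
Slice 2: Δl = 1.4/cos4.9° = 1.405 m; N'_2 = 70·cos4.9° = 69.7; c'Δl = 0.00; W sinα = 6.0
Slice 3: Δl = 2.3/cos15.1° = 2.382 m; N'_3 = 211·cos15.1° = 203.7; c'Δl = 0.00; W sinα = 55.0
Slice 4: Δl = 2.8/cos30.1° = 3.236 m; N'_4 = 286·cos30.1° = 247.4; c'Δl = 0.00; W sinα = 143.4
Slice 5: Δl = 1.8/cos46.0° = 2.591 m; N'_5 = 120·cos46.0° = 83.4; c'Δl = 0.00; W sinα = 86.3
Slice 6: Δl = 1.3/cos60.0° = 2.600 m; N'_6 = 34·cos60.0° = 17.0; c'Δl = 0.00; W sinα = 29.4
Σc'Δl = 0.0 kN/m; ΣN' = 641.2 kN/m; ΣW sinα = 319.4 kN/m
Resisting = 0.0 + 641.2·tan25.8° = 0.0 + 310.0 = 310.0 kN/m
FS = 310.0 / 319.4 = 0.971

FS = 0.97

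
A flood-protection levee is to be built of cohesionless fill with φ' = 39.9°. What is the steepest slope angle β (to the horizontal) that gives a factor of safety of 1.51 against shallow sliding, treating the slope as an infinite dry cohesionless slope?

For an infinite dry cohesionless slope FS = tanφ'/tanβ, so tanβ = tanφ' / FS.
tanβ = tan39.9° / 1.51 = 0.8361 / 1.51 = 0.5537
β = arctan(0.5537) = 28.97°

β = 29.0°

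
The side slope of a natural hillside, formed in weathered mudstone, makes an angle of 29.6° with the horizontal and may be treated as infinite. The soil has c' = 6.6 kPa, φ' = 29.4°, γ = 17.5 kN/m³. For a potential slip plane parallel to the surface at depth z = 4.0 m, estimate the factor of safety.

FS = 1.21

For an infinite slope with a slip plane parallel to the surface (no pore pressure): FS = [c' + γz cos²β tanφ'] / [γz sinβ cosβ].
γz = 17.5·4.0 = 70.00 kN/m²
Numerator = 6.6 + 70.00·cos²29.6°·tan29.4° = 6.6 + 70.00·0.7560·0.5635 = 36.420 kPa
Denominator = 70.00·sin29.6°·cos29.6° = 70.00·0.4939·0.8695 = 30.064 kPa
FS = 36.420 / 30.064 = 1.211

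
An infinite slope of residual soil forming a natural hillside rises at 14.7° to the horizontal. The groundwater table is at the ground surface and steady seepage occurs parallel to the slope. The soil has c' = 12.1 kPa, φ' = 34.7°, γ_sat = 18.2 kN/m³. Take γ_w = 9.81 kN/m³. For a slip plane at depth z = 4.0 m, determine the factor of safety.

With seepage parallel to the slope and the water table at the surface, the effective normal stress on the slip plane uses the buoyant unit weight γ' = γ_sat − γ_w while the driving shear stress uses γ_sat:
FS = [c' + γ' z cos²β tanφ'] / [γ_sat z sinβ cosβ]
γ' = 18.2 − 9.81 = 8.39 kN/m³
Numerator = 12.1 + 8.39·4.0·cos²14.7°·tan34.7° = 12.1 + 8.39·4.0·0.9356·0.6924 = 33.842 kPa
Denominator = 18.2·4.0·sin14.7°·cos14.7° = 18.2·4.0·0.2538·0.9673 = 17.869 kPa
FS = 33.842 / 17.869 = 1.894

FS = 1.89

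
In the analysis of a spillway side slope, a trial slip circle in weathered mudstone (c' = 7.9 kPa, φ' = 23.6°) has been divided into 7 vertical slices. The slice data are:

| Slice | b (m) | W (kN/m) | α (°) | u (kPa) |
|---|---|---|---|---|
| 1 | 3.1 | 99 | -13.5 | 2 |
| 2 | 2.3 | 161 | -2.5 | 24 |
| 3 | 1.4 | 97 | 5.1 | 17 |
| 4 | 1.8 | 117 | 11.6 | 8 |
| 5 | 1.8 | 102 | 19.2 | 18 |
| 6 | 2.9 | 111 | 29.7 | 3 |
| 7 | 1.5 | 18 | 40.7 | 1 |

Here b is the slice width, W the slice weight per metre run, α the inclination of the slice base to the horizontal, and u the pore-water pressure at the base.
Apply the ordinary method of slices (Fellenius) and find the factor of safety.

FS = 3.49

Ordinary method of slices: FS = Σ[c'·Δl_i + (W_i cosα_i − u_i·Δl_i)·tanφ'] / Σ W_i sinα_i, with Δl_i = b_i / cosα_i.
Slice 1: Δl = 3.1/cos(-13.5°) = 3.188 m; N'_1 = 99·cos(-13.5°) − 2·3.188 = 89.9; c'Δl = 25.19; W sinα = -23.1
Slice 2: Δl = 2.3/cos(-2.5°) = 2.302 m; N'_2 = 161·cos(-2.5°) − 24·2.302 = 105.6; c'Δl = 18.19; W sinα = -7.0
Slice 3: Δl = 1.4/cos5.1° = 1.406 m; N'_3 = 97·cos5.1° − 17·1.406 = 72.7; c'Δl = 11.10; W sinα = 8.6
Slice 4: Δl = 1.8/cos11.6° = 1.838 m; N'_4 = 117·cos11.6° − 8·1.838 = 99.9; c'Δl = 14.52; W sinα = 23.5
Slice 5: Δl = 1.8/cos19.2° = 1.906 m; N'_5 = 102·cos19.2° − 18·1.906 = 62.0; c'Δl = 15.06; W sinα = 33.5
Slice 6: Δl = 2.9/cos29.7° = 3.339 m; N'_6 = 111·cos29.7° − 3·3.339 = 86.4; c'Δl = 26.37; W sinα = 55.0
Slice 7: Δl = 1.5/cos40.7° = 1.979 m; N'_7 = 18·cos40.7° − 1·1.979 = 11.7; c'Δl = 15.63; W sinα = 11.7
Σc'Δl = 126.1 kN/m; ΣN' = 528.2 kN/m; ΣW sinα = 102.3 kN/m
Resisting = 126.1 + 528.2·tan23.6° = 126.1 + 230.8 = 356.8 kN/m
FS = 356.8 / 102.3 = 3.488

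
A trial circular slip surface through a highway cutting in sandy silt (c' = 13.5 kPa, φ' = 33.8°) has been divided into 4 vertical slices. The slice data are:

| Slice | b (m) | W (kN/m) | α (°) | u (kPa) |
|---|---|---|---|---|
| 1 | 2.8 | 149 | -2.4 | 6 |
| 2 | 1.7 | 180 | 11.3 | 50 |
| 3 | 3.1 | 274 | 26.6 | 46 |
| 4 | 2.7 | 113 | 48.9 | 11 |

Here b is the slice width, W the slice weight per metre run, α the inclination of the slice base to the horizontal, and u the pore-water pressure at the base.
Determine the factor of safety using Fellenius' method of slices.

FS = 1.64

Ordinary method of slices: FS = Σ[c'·Δl_i + (W_i cosα_i − u_i·Δl_i)·tanφ'] / Σ W_i sinα_i, with Δl_i = b_i / cosα_i.
Slice 1: Δl = 2.8/cos(-2.4°) = 2.802 m; N'_1 = 149·cos(-2.4°) − 6·2.802 = 132.1; c'Δl = 37.83; W sinα = -6.2
Slice 2: Δl = 1.7/cos11.3° = 1.734 m; N'_2 = 180·cos11.3° − 50·1.734 = 89.8; c'Δl = 23.40; W sinα = 35.3
Slice 3: Δl = 3.1/cos26.6° = 3.467 m; N'_3 = 274·cos26.6° − 46·3.467 = 85.5; c'Δl = 46.80; W sinα = 122.7
Slice 4: Δl = 2.7/cos48.9° = 4.107 m; N'_4 = 113·cos48.9° − 11·4.107 = 29.1; c'Δl = 55.45; W sinα = 85.2
Σc'Δl = 163.5 kN/m; ΣN' = 336.5 kN/m; ΣW sinα = 236.9 kN/m
Resisting = 163.5 + 336.5·tan33.8° = 163.5 + 225.3 = 388.8 kN/m
FS = 388.8 / 236.9 = 1.641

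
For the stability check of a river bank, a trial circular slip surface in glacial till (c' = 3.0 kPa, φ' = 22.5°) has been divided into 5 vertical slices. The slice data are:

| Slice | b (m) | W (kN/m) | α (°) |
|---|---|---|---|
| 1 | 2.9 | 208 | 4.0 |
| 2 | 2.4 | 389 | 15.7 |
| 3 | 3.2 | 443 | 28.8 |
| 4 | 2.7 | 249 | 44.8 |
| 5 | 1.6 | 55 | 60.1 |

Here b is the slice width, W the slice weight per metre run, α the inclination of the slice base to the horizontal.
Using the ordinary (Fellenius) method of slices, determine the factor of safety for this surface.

FS = 0.96

Ordinary method of slices: FS = Σ[c'·Δl_i + (W_i cosα_i)·tanφ'] / Σ W_i sinα_i, with Δl_i = b_i / cosα_i.
Slice 1: Δl = 2.9/cos4.0° = 2.907 m; N'_1 = 208·cos4.0° = 207.5; c'Δl = 8.72; W sinα = 14.5
Slice 2: Δl = 2.4/cos15.7° = 2.493 m; N'_2 = 389·cos15.7° = 374.5; c'Δl = 7.48; W sinα = 105.3
Slice 3: Δl = 3.2/cos28.8° = 3.652 m; N'_3 = 443·cos28.8° = 388.2; c'Δl = 10.96; W sinα = 213.4
Slice 4: Δl = 2.7/cos44.8° = 3.805 m; N'_4 = 249·cos44.8° = 176.7; c'Δl = 11.42; W sinα = 175.5
Slice 5: Δl = 1.6/cos60.1° = 3.210 m; N'_5 = 55·cos60.1° = 27.4; c'Δl = 9.63; W sinα = 47.7
Σc'Δl = 48.2 kN/m; ΣN' = 1174.3 kN/m; ΣW sinα = 556.3 kN/m
Resisting = 48.2 + 1174.3·tan22.5° = 48.2 + 486.4 = 534.6 kN/m
FS = 534.6 / 556.3 = 0.961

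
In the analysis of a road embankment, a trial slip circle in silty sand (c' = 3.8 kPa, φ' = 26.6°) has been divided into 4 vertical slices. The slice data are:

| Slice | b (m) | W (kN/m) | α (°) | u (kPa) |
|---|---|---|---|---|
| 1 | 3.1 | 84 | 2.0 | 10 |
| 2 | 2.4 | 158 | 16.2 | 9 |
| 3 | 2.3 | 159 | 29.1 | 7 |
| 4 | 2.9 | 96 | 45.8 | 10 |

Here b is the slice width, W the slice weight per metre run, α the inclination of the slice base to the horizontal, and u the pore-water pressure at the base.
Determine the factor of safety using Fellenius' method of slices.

Ordinary method of slices: FS = Σ[c'·Δl_i + (W_i cosα_i − u_i·Δl_i)·tanφ'] / Σ W_i sinα_i, with Δl_i = b_i / cosα_i.
Slice 1: Δl = 3.1/cos2.0° = 3.102 m; N'_1 = 84·cos2.0° − 10·3.102 = 52.9; c'Δl = 11.79; W sinα = 2.9
Slice 2: Δl = 2.4/cos16.2° = 2.499 m; N'_2 = 158·cos16.2° − 9·2.499 = 129.2; c'Δl = 9.50; W sinα = 44.1
Slice 3: Δl = 2.3/cos29.1° = 2.632 m; N'_3 = 159·cos29.1° − 7·2.632 = 120.5; c'Δl = 10.00; W sinα = 77.3
Slice 4: Δl = 2.9/cos45.8° = 4.160 m; N'_4 = 96·cos45.8° − 10·4.160 = 25.3; c'Δl = 15.81; W sinα = 68.8
Σc'Δl = 47.1 kN/m; ΣN' = 328.0 kN/m; ΣW sinα = 193.2 kN/m
Resisting = 47.1 + 328.0·tan26.6° = 47.1 + 164.2 = 211.3 kN/m
FS = 211.3 / 193.2 = 1.094

FS = 1.09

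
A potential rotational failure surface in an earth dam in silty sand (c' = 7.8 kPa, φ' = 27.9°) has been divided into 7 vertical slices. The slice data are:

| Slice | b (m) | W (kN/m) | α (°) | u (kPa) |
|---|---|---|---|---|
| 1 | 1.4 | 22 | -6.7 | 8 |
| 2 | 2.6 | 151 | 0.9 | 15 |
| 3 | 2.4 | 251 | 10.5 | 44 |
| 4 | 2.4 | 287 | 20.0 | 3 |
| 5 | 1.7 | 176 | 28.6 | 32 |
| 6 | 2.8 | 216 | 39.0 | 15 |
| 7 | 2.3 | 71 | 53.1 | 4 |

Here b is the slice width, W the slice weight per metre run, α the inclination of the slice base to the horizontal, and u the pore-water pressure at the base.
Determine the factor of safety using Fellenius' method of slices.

Ordinary method of slices: FS = Σ[c'·Δl_i + (W_i cosα_i − u_i·Δl_i)·tanφ'] / Σ W_i sinα_i, with Δl_i = b_i / cosα_i.
Slice 1: Δl = 1.4/cos(-6.7°) = 1.410 m; N'_1 = 22·cos(-6.7°) − 8·1.410 = 10.6; c'Δl = 11.00; W sinα = -2.6
Slice 2: Δl = 2.6/cos0.9° = 2.600 m; N'_2 = 151·cos0.9° − 15·2.600 = 112.0; c'Δl = 20.28; W sinα = 2.4
Slice 3: Δl = 2.4/cos10.5° = 2.441 m; N'_3 = 251·cos10.5° − 44·2.441 = 139.4; c'Δl = 19.04; W sinα = 45.7
Slice 4: Δl = 2.4/cos20.0° = 2.554 m; N'_4 = 287·cos20.0° − 3·2.554 = 262.0; c'Δl = 19.92; W sinα = 98.2
Slice 5: Δl = 1.7/cos28.6° = 1.936 m; N'_5 = 176·cos28.6° − 32·1.936 = 92.6; c'Δl = 15.10; W sinα = 84.2
Slice 6: Δl = 2.8/cos39.0° = 3.603 m; N'_6 = 216·cos39.0° − 15·3.603 = 113.8; c'Δl = 28.10; W sinα = 135.9
Slice 7: Δl = 2.3/cos53.1° = 3.831 m; N'_7 = 71·cos53.1° − 4·3.831 = 27.3; c'Δl = 29.88; W sinα = 56.8
Σc'Δl = 143.3 kN/m; ΣN' = 757.7 kN/m; ΣW sinα = 420.7 kN/m
Resisting = 143.3 + 757.7·tan27.9° = 143.3 + 401.2 = 544.5 kN/m
FS = 544.5 / 420.7 = 1.294

FS = 1.29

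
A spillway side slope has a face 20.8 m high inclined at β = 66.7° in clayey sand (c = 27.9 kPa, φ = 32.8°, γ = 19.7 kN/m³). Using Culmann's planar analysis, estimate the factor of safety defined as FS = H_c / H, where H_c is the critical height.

H_c = (4c/γ) · sinβ cosφ / [1 − cos(β − φ)]
    = (4·27.9/19.7) · sin66.7°·cos32.8° / [1 − cos33.9°]
    = 5.665 · 0.7720 / 0.1700 = 25.73 m
FS = H_c / H = 25.73 / 20.8 = 1.237

FS = 1.24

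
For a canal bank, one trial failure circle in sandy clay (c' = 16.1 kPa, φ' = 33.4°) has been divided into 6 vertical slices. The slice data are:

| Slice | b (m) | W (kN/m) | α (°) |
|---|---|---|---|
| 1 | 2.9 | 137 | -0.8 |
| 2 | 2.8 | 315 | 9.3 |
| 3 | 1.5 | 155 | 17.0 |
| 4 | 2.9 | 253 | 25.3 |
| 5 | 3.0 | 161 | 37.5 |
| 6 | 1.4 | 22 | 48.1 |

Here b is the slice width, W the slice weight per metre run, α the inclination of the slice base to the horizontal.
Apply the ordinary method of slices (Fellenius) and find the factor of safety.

FS = 2.85

Ordinary method of slices: FS = Σ[c'·Δl_i + (W_i cosα_i)·tanφ'] / Σ W_i sinα_i, with Δl_i = b_i / cosα_i.
Slice 1: Δl = 2.9/cos(-0.8°) = 2.900 m; N'_1 = 137·cos(-0.8°) = 137.0; c'Δl = 46.69; W sinα = -1.9
Slice 2: Δl = 2.8/cos9.3° = 2.837 m; N'_2 = 315·cos9.3° = 310.9; c'Δl = 45.68; W sinα = 50.9
Slice 3: Δl = 1.5/cos17.0° = 1.569 m; N'_3 = 155·cos17.0° = 148.2; c'Δl = 25.25; W sinα = 45.3
Slice 4: Δl = 2.9/cos25.3° = 3.208 m; N'_4 = 253·cos25.3° = 228.7; c'Δl = 51.64; W sinα = 108.1
Slice 5: Δl = 3.0/cos37.5° = 3.781 m; N'_5 = 161·cos37.5° = 127.7; c'Δl = 60.88; W sinα = 98.0
Slice 6: Δl = 1.4/cos48.1° = 2.096 m; N'_6 = 22·cos48.1° = 14.7; c'Δl = 33.75; W sinα = 16.4
Σc'Δl = 263.9 kN/m; ΣN' = 967.2 kN/m; ΣW sinα = 316.8 kN/m
Resisting = 263.9 + 967.2·tan33.4° = 263.9 + 637.8 = 901.7 kN/m
FS = 901.7 / 316.8 = 2.846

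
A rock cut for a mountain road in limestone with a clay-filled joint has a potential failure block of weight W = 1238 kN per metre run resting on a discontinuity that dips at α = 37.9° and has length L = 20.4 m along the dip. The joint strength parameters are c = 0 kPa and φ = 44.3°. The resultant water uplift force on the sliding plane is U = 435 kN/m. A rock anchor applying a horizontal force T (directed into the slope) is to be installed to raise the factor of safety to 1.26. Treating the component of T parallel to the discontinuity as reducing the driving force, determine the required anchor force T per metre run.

Resolving forces along and normal to the sliding plane, with the horizontal anchor force T adding T·sinα to the effective normal force and T·cosα acting up the plane against the driving force:
FS = [cL + (W cosα − U + T sinα) tanφ] / [W sinα − T cosα]
Without the anchor: N' = 541.9 kN/m, driving T_d = 760.5 kN/m, resisting R = 0·20.4 + 541.9·tan44.3° = 528.8 kN/m, FS = 0.70.
Setting FS = 1.26 and solving for T:
1.26·(760.5 − T cos37.9°) = 528.8 + T sin37.9°·tan44.3°
T·(sin37.9°·tan44.3° + 1.26·cos37.9°) = 1.26·760.5 − 528.8
T·(0.6143·0.9759 + 1.26·0.7891) = 958.2 − 528.8 = 429.4
T·1.5937 = 429.4
T = 269.4 kN/m

T = 269 kN/m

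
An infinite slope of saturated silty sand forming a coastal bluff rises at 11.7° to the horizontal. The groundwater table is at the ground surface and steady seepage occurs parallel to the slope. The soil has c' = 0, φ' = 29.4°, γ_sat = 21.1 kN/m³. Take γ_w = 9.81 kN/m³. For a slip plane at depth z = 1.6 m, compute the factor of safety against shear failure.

With seepage parallel to the slope and the water table at the surface, the effective normal stress on the slip plane uses the buoyant unit weight γ' = γ_sat − γ_w while the driving shear stress uses γ_sat:
FS = [c' + γ' z cos²β tanφ'] / [γ_sat z sinβ cosβ]
(For c' = 0 this reduces to FS = (γ'/γ_sat)·tanφ'/tanβ.)
γ' = 21.1 − 9.81 = 11.29 kN/m³
Numerator = 0.0 + 11.29·1.6·cos²11.7°·tan29.4° = 0.0 + 11.29·1.6·0.9589·0.5635 = 9.760 kPa
Denominator = 21.1·1.6·sin11.7°·cos11.7° = 21.1·1.6·0.2028·0.9792 = 6.704 kPa
FS = 9.760 / 6.704 = 1.456

FS = 1.46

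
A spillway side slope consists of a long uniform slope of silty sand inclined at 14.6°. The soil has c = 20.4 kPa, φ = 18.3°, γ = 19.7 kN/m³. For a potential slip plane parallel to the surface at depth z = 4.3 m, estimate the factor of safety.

FS = 2.26

For an infinite slope with a slip plane parallel to the surface (no pore pressure): FS = [c + γz cos²β tanφ] / [γz sinβ cosβ].
γz = 19.7·4.3 = 84.71 kN/m²
Numerator = 20.4 + 84.71·cos²14.6°·tan18.3° = 20.4 + 84.71·0.9365·0.3307 = 46.635 kPa
Denominator = 84.71·sin14.6°·cos14.6° = 84.71·0.2521·0.9677 = 20.663 kPa
FS = 46.635 / 20.663 = 2.257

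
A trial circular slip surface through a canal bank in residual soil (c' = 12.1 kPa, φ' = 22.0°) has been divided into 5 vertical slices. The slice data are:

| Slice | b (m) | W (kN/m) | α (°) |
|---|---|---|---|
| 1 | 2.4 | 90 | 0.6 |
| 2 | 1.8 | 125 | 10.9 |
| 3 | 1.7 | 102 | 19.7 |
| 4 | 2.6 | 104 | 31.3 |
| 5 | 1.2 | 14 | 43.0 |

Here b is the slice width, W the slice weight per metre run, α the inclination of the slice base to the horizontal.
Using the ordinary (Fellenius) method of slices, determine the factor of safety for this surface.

FS = 2.40

Ordinary method of slices: FS = Σ[c'·Δl_i + (W_i cosα_i)·tanφ'] / Σ W_i sinα_i, with Δl_i = b_i / cosα_i.
Slice 1: Δl = 2.4/cos0.6° = 2.400 m; N'_1 = 90·cos0.6° = 90.0; c'Δl = 29.04; W sinα = 0.9
Slice 2: Δl = 1.8/cos10.9° = 1.833 m; N'_2 = 125·cos10.9° = 122.7; c'Δl = 22.18; W sinα = 23.6
Slice 3: Δl = 1.7/cos19.7° = 1.806 m; N'_3 = 102·cos19.7° = 96.0; c'Δl = 21.85; W sinα = 34.4
Slice 4: Δl = 2.6/cos31.3° = 3.043 m; N'_4 = 104·cos31.3° = 88.9; c'Δl = 36.82; W sinα = 54.0
Slice 5: Δl = 1.2/cos43.0° = 1.641 m; N'_5 = 14·cos43.0° = 10.2; c'Δl = 19.85; W sinα = 9.5
Σc'Δl = 129.7 kN/m; ΣN' = 407.9 kN/m; ΣW sinα = 122.5 kN/m
Resisting = 129.7 + 407.9·tan22.0° = 129.7 + 164.8 = 294.5 kN/m
FS = 294.5 / 122.5 = 2.404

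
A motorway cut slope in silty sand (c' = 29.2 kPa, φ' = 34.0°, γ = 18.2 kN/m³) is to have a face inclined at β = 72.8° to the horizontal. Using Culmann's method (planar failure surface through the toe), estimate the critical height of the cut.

Culmann's analysis gives the critical failure plane at α_cr = (β + φ')/2 = (72.8 + 34.0)/2 = 53.4°, and the critical height
H_c = (4c'/γ) · sinβ cosφ' / [1 − cos(β − φ')]
    = (4·29.2/18.2) · sin72.8°·cos34.0° / [1 − cos(38.8°)]
    = 6.418 · 0.9553·0.8290 / [1 − 0.7793]
    = 6.418 · 0.7920 / 0.2207
    = 23.03 m

H_c = 23.03 m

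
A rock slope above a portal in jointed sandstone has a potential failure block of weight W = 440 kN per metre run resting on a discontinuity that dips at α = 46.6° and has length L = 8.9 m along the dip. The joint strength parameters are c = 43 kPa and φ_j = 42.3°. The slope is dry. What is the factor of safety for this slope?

FS = 2.06

Resolving the block weight along and normal to the plane and applying the Mohr–Coulomb strength on the joint:
N' = W cosα = 440·cos46.6° = 302.3 kN/m
Driving force T = W sinα = 440·sin46.6° = 319.7 kN/m
Resisting force R = c·L + N'·tanφ_j = 43·8.9 + 302.3·tan42.3° = 382.7 + 275.1 = 657.8 kN/m
FS = R / T = 657.8 / 319.7 = 2.058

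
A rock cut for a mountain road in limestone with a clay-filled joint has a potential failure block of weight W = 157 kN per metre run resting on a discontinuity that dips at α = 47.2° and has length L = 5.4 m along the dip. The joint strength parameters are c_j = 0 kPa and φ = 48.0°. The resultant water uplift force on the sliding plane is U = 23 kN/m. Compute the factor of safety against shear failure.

FS = 0.81

Resolving the block weight along and normal to the plane and applying the Mohr–Coulomb strength on the joint:
N' = W cosα − U = 157·cos47.2° − 23 = 83.7 kN/m
Driving force T = W sinα = 157·sin47.2° = 115.2 kN/m
Resisting force R = c_j·L + N'·tanφ = 0·5.4 + 83.7·tan48.0° = 0.0 + 92.9 = 92.9 kN/m
FS = R / T = 92.9 / 115.2 = 0.807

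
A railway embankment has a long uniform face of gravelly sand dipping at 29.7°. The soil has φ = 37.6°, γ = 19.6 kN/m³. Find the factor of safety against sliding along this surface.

For a dry cohesionless infinite slope the factor of safety is FS = tanφ / tanβ.
FS = tan37.6° / tan29.7° = 0.7701 / 0.5704 = 1.350

FS = 1.35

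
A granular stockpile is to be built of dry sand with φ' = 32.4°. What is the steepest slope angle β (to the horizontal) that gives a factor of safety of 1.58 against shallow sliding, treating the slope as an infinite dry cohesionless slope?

For an infinite dry cohesionless slope FS = tanφ'/tanβ, so tanβ = tanφ' / FS.
tanβ = tan32.4° / 1.58 = 0.6346 / 1.58 = 0.4017
β = arctan(0.4017) = 21.88°

β = 21.9°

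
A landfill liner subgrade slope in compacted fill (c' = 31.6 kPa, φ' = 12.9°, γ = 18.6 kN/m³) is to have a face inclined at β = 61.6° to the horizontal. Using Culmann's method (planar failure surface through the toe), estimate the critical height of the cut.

H_c = 17.14 m

Culmann's analysis gives the critical failure plane at α_cr = (β + φ')/2 = (61.6 + 12.9)/2 = 37.2°, and the critical height
H_c = (4c'/γ) · sinβ cosφ' / [1 − cos(β − φ')]
    = (4·31.6/18.6) · sin61.6°·cos12.9° / [1 − cos(48.7°)]
    = 6.796 · 0.8796·0.9748 / [1 − 0.6600]
    = 6.796 · 0.8574 / 0.3400
    = 17.14 m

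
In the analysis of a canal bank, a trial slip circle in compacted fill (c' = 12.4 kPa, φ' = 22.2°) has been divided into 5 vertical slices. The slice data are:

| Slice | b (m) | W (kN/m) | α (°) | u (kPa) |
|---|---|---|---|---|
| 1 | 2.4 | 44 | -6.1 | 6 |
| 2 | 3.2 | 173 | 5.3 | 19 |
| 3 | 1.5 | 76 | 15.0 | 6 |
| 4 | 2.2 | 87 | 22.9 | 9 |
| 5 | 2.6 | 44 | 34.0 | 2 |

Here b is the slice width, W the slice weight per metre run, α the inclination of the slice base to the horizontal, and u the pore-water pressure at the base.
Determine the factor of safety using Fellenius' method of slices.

Ordinary method of slices: FS = Σ[c'·Δl_i + (W_i cosα_i − u_i·Δl_i)·tanφ'] / Σ W_i sinα_i, with Δl_i = b_i / cosα_i.
Slice 1: Δl = 2.4/cos(-6.1°) = 2.414 m; N'_1 = 44·cos(-6.1°) − 6·2.414 = 29.3; c'Δl = 29.93; W sinα = -4.7
Slice 2: Δl = 3.2/cos5.3° = 3.214 m; N'_2 = 173·cos5.3° − 19·3.214 = 111.2; c'Δl = 39.85; W sinα = 16.0
Slice 3: Δl = 1.5/cos15.0° = 1.553 m; N'_3 = 76·cos15.0° − 6·1.553 = 64.1; c'Δl = 19.26; W sinα = 19.7
Slice 4: Δl = 2.2/cos22.9° = 2.388 m; N'_4 = 87·cos22.9° − 9·2.388 = 58.6; c'Δl = 29.61; W sinα = 33.9
Slice 5: Δl = 2.6/cos34.0° = 3.136 m; N'_5 = 44·cos34.0° − 2·3.136 = 30.2; c'Δl = 38.89; W sinα = 24.6
Σc'Δl = 157.5 kN/m; ΣN' = 293.4 kN/m; ΣW sinα = 89.4 kN/m
Resisting = 157.5 + 293.4·tan22.2° = 157.5 + 119.7 = 277.3 kN/m
FS = 277.3 / 89.4 = 3.100

FS = 3.10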